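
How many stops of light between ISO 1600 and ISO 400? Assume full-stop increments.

1600 → 800 → 400 — count the steps: 2 stops.

2 stops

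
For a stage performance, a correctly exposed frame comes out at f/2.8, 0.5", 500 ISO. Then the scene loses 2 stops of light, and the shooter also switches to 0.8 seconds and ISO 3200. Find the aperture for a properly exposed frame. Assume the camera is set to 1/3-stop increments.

f/4.5

Scene light: 2 stops darker.
Shutter speed: 0.5 → 0.6 → 0.8 — 2/3 stop slower (brighter).
ISO: 500 → 640 → 800 → 1000 → 1250 → 1600 → 2000 → 2500 → 3200 — 2 2/3 stops higher (brighter).
Net so far: 1 1/3 stops brighter. Aperture: f/2.8 → f/3.2 → f/3.5 → f/4 → f/4.5.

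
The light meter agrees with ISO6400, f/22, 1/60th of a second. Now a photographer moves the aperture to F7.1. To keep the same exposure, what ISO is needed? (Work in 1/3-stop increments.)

Aperture: f/22 → f/20 → f/18 → f/16 → f/14 → f/13 → f/11 → f/10 → f/9 → f/8 → f/7.1 — 3 1/3 stops wider (brighter).
Need 3 1/3 stops darker from the ISO: 6400 → 5000 → 4000 → 3200 → 2500 → 2000 → 1600 → 1250 → 1000 → 800 → 640.

ISO 640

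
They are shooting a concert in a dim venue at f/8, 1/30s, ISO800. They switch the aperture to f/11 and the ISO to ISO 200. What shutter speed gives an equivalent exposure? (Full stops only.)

Aperture: f/8 → f/11 — 1 stop smaller aperture (darker).
ISO: 800 → 400 → 200 — 2 stops dropped (darker).
Net change so far: 3 stops darker. Offset with the shutter speed: 1/30 → 1/15 → 1/8 → 1/4.

1/4s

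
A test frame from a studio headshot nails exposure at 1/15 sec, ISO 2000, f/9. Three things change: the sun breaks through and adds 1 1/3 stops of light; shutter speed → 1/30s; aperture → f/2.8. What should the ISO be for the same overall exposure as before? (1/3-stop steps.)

ISO 160

Scene light: 1 1/3 stops brighter.
Shutter speed: 1/15 → 1/20 → 1/25 → 1/30 — 1 stop shorter (darker).
Aperture: f/9 → f/8 → f/7.1 → f/6.3 → f/5.6 → f/5 → f/4.5 → f/4 → f/3.5 → f/3.2 → f/2.8 — 3 1/3 stops opened up (brighter).
Net so far: 3 2/3 stops brighter. ISO: 2000 → 1600 → 1250 → 1000 → 800 → 640 → 500 → 400 → 320 → 250 → 200 → 160.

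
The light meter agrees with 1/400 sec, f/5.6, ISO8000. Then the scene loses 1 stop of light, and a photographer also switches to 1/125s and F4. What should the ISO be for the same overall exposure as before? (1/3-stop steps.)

Scene light: 1 stop darker.
Shutter speed: 1/400 → 1/320 → 1/250 → 1/200 → 1/160 → 1/125 — 1 2/3 stops slower (brighter).
Aperture: f/5.6 → f/5 → f/4.5 → f/4 — 1 stop larger aperture (brighter).
Net so far: 1 2/3 stops brighter. ISO: 8000 → 6400 → 5000 → 4000 → 3200 → 2500.

ISO 2500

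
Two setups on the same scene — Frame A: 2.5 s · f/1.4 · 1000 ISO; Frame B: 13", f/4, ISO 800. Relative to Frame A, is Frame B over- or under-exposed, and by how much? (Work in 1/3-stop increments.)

1 stop darker

Aperture: f/1.4 → f/1.6 → f/1.8 → f/2 → f/2.2 → f/2.5 → f/2.8 → f/3.2 → f/3.5 → f/4 — 3 stops smaller aperture (darker).
Shutter speed: 2.5 → 3.2 → 4 → 5 → 6 → 8 → 10 → 13 — 2 1/3 stops longer (brighter).
ISO: 1000 → 800 — 1/3 stop lower (darker).
Net: −3 +2 1/3 −1/3 = −1 stop.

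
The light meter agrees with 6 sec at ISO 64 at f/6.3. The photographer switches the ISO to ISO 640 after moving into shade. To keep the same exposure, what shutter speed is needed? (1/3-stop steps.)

0.6 s

ISO: 64 → 80 → 100 → 125 → 160 → 200 → 250 → 320 → 400 → 500 → 640 — 3 1/3 stops higher (brighter).
Need 3 1/3 stops darker from the shutter speed: 6 → 5 → 4 → 3.2 → 2.5 → 2 → 1.6 → 1.3 → 1 → 0.8 → 0.6.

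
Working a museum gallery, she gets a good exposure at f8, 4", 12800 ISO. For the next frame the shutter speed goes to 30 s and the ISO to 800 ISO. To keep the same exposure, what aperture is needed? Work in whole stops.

Shutter speed: 4 → 8 → 15 → 30 — 3 stops longer (brighter).
ISO: 12800 → 6400 → 3200 → 1600 → 800 — 4 stops dropped (darker).
Net change so far: 1 stop darker. Offset with the aperture: f/8 → f/5.6.

f/5.6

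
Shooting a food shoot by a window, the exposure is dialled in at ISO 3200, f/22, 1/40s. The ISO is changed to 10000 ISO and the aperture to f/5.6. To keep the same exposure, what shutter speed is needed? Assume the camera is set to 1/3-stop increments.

ISO: 3200 → 4000 → 5000 → 6400 → 8000 → 10000 — 1 2/3 stops raised (brighter).
Aperture: f/22 → f/20 → f/18 → f/16 → f/14 → f/13 → f/11 → f/10 → f/9 → f/8 → f/7.1 → f/6.3 → f/5.6 — 4 stops opened up (brighter).
Net change so far: 5 2/3 stops brighter. Offset with the shutter speed: 1/40 → 1/50 → 1/60 → 1/80 → 1/100 → 1/125 → 1/160 → 1/200 → 1/250 → 1/320 → 1/400 → 1/500 → 1/640 → 1/800 → 1/1000 → 1/1250 → 1/1600 → 1/2000.

1/2000s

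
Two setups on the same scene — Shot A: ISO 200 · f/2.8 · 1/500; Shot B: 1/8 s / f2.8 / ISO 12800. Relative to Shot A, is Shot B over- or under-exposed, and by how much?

Aperture: unchanged.
Shutter speed: 1/500 → 1/250 → 1/125 → 1/60 → 1/30 → 1/15 → 1/8 — 6 stops longer (brighter).
ISO: 200 → 400 → 800 → 1600 → 3200 → 6400 → 12800 — 6 stops higher (brighter).
Net: +6 +6 = +12 stops.

12 stops brighter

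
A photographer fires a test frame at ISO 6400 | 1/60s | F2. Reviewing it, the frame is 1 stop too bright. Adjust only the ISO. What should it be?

ISO 3200

Overexposed by 1 stop → need 1 stop darker.
ISO: 6400 → 3200.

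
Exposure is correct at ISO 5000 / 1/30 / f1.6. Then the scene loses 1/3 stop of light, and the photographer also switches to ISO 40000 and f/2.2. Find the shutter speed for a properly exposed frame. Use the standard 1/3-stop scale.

Scene light: 1/3 stop darker.
ISO: 5000 → 6400 → 8000 → 10000 → 12800 → 16000 → 20000 → 25600 → 32000 → 40000 — 3 stops raised (brighter).
Aperture: f/1.6 → f/1.8 → f/2 → f/2.2 — 1 stop stopped down (darker).
Net so far: 1 2/3 stops brighter. Shutter speed: 1/30 → 1/40 → 1/50 → 1/60 → 1/80 → 1/100.

1/100s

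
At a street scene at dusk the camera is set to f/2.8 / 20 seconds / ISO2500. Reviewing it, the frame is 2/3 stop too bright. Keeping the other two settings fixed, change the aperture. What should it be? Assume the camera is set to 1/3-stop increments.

Overexposed by 2/3 stop → need 2/3 stop darker.
Aperture: f/2.8 → f/3.2 → f/3.5.

f/3.5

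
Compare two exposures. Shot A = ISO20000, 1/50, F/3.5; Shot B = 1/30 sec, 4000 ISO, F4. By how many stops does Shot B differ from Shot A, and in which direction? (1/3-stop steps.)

2 stops darker

Aperture: f/3.5 → f/4 — 1/3 stop smaller aperture (darker).
Shutter speed: 1/50 → 1/40 → 1/30 — 2/3 stop slower (brighter).
ISO: 20000 → 16000 → 12800 → 10000 → 8000 → 6400 → 5000 → 4000 — 2 1/3 stops lower (darker).
Net: −1/3 +2/3 −2 1/3 = −2 stops.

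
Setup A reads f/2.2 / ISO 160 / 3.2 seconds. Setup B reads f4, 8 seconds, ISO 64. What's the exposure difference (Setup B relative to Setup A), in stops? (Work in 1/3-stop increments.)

1 2/3 stops darker

Aperture: f/2.2 → f/2.5 → f/2.8 → f/3.2 → f/3.5 → f/4 — 1 2/3 stops stopped down (darker).
Shutter speed: 3.2 → 4 → 5 → 6 → 8 — 1 1/3 stops longer (brighter).
ISO: 160 → 125 → 100 → 80 → 64 — 1 1/3 stops lower (darker).
Net: −1 2/3 +1 1/3 −1 1/3 = −1 2/3 stops.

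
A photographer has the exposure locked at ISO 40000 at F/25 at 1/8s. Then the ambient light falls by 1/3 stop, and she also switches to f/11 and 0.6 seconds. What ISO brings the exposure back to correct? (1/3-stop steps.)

ISO 2000

Scene light: 1/3 stop darker.
Aperture: f/25 → f/22 → f/20 → f/18 → f/16 → f/14 → f/13 → f/11 — 2 1/3 stops wider (brighter).
Shutter speed: 1/8 → 1/6 → 1/5 → 1/4 → 0.3 → 0.4 → 0.5 → 0.6 — 2 1/3 stops slower (brighter).
Net so far: 4 1/3 stops brighter. ISO: 40000 → 32000 → 25600 → 20000 → 16000 → 12800 → 10000 → 8000 → 6400 → 5000 → 4000 → 3200 → 2500 → 2000.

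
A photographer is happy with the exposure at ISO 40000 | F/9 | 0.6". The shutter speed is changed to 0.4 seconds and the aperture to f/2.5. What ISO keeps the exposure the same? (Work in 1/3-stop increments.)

Shutter speed: 0.6 → 0.5 → 0.4 — 2/3 stop shorter (darker).
Aperture: f/9 → f/8 → f/7.1 → f/6.3 → f/5.6 → f/5 → f/4.5 → f/4 → f/3.5 → f/3.2 → f/2.8 → f/2.5 — 3 2/3 stops larger aperture (brighter).
Net change so far: 3 stops brighter. Offset with the ISO: 40000 → 32000 → 25600 → 20000 → 16000 → 12800 → 10000 → 8000 → 6400 → 5000.

ISO 5000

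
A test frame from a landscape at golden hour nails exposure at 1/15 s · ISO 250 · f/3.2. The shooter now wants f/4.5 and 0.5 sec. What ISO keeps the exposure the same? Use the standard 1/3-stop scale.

ISO 64

Aperture: f/3.2 → f/3.5 → f/4 → f/4.5 — 1 stop narrower (darker).
Shutter speed: 1/15 → 1/13 → 1/10 → 1/8 → 1/6 → 1/5 → 1/4 → 0.3 → 0.4 → 0.5 — 3 stops slower (brighter).
Net change so far: 2 stops brighter. Offset with the ISO: 250 → 200 → 160 → 125 → 100 → 80 → 64.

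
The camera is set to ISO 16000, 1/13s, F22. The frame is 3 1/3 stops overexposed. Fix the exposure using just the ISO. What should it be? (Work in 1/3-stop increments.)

ISO 1600

Overexposed by 3 1/3 stops → need 3 1/3 stops darker.
ISO: 16000 → 12800 → 10000 → 8000 → 6400 → 5000 → 4000 → 3200 → 2500 → 2000 → 1600.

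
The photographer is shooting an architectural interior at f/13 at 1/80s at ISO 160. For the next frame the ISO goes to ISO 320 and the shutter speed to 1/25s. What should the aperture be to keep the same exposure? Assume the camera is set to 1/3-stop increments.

ISO: 160 → 200 → 250 → 320 — 1 stop higher (brighter).
Shutter speed: 1/80 → 1/60 → 1/50 → 1/40 → 1/30 → 1/25 — 1 2/3 stops slower (brighter).
Net change so far: 2 2/3 stops brighter. Offset with the aperture: f/13 → f/14 → f/16 → f/18 → f/20 → f/22 → f/25 → f/29 → f/32.

f/32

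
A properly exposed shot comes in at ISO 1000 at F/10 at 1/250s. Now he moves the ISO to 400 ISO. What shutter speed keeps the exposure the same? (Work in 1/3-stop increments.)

ISO: 1000 → 800 → 640 → 500 → 400 — 1 1/3 stops dropped (darker).
Need 1 1/3 stops brighter from the shutter speed: 1/250 → 1/200 → 1/160 → 1/125 → 1/100.

1/100s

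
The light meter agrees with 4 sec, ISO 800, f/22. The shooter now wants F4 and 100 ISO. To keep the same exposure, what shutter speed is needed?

1 s

Aperture: f/22 → f/16 → f/11 → f/8 → f/5.6 → f/4 — 5 stops opened up (brighter).
ISO: 800 → 400 → 200 → 100 — 3 stops lower (darker).
Net change so far: 2 stops brighter. Offset with the shutter speed: 4 → 2 → 1.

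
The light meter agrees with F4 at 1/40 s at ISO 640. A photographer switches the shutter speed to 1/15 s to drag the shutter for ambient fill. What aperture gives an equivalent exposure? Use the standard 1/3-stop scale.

f/6.3

Shutter speed: 1/40 → 1/30 → 1/25 → 1/20 → 1/15 — 1 1/3 stops slower (brighter).
Need 1 1/3 stops darker from the aperture: f/4 → f/4.5 → f/5 → f/5.6 → f/6.3.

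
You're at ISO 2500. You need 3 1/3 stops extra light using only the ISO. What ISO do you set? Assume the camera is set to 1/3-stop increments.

ISO: 2500 → 3200 → 4000 → 5000 → 6400 → 8000 → 10000 → 12800 → 16000 → 20000 → 25600 — 3 1/3 stops higher (brighter).

ISO 25600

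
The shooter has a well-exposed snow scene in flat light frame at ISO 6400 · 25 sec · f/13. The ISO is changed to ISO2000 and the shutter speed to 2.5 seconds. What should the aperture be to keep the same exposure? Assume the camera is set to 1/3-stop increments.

ISO: 6400 → 5000 → 4000 → 3200 → 2500 → 2000 — 1 2/3 stops lower (darker).
Shutter speed: 25 → 20 → 15 → 13 → 10 → 8 → 6 → 5 → 4 → 3.2 → 2.5 — 3 1/3 stops shorter (darker).
Net change so far: 5 stops darker. Offset with the aperture: f/13 → f/11 → f/10 → f/9 → f/8 → f/7.1 → f/6.3 → f/5.6 → f/5 → f/4.5 → f/4 → f/3.5 → f/3.2 → f/2.8 → f/2.5 → f/2.2.

f/2.2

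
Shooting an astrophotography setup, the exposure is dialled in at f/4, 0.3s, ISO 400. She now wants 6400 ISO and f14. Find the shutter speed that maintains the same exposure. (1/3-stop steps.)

ISO: 400 → 500 → 640 → 800 → 1000 → 1250 → 1600 → 2000 → 2500 → 3200 → 4000 → 5000 → 6400 — 4 stops raised (brighter).
Aperture: f/4 → f/4.5 → f/5 → f/5.6 → f/6.3 → f/7.1 → f/8 → f/9 → f/10 → f/11 → f/13 → f/14 — 3 2/3 stops smaller aperture (darker).
Net change so far: 1/3 stop brighter. Offset with the shutter speed: 0.3 → 1/4.

1/4s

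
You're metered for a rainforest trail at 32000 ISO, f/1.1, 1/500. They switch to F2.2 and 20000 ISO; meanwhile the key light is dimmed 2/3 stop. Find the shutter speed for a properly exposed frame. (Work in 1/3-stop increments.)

Scene light: 2/3 stop darker.
Aperture: f/1.1 → f/1.2 → f/1.4 → f/1.6 → f/1.8 → f/2 → f/2.2 — 2 stops stopped down (darker).
ISO: 32000 → 25600 → 20000 — 2/3 stop lower (darker).
Net so far: 3 1/3 stops darker. Shutter speed: 1/500 → 1/400 → 1/320 → 1/250 → 1/200 → 1/160 → 1/125 → 1/100 → 1/80 → 1/60 → 1/50.

1/50s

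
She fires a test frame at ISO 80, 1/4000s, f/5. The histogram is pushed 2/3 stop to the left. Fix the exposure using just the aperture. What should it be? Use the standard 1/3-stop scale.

Underexposed by 2/3 stop → need 2/3 stop brighter.
Aperture: f/5 → f/4.5 → f/4.

f/4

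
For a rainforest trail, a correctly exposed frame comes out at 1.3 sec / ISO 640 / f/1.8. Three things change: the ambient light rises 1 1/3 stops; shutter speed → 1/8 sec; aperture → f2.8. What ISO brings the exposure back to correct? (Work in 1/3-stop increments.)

Scene light: 1 1/3 stops brighter.
Shutter speed: 1.3 → 1 → 0.8 → 0.6 → 0.5 → 0.4 → 0.3 → 1/4 → 1/5 → 1/6 → 1/8 — 3 1/3 stops faster (darker).
Aperture: f/1.8 → f/2 → f/2.2 → f/2.5 → f/2.8 — 1 1/3 stops stopped down (darker).
Net so far: 3 1/3 stops darker. ISO: 640 → 800 → 1000 → 1250 → 1600 → 2000 → 2500 → 3200 → 4000 → 5000 → 6400.

ISO 6400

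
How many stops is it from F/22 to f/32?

f/22 → f/32 — count the steps: 1 stop.

1 stop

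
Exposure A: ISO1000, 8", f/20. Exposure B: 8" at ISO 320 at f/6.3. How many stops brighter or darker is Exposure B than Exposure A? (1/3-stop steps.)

Aperture: f/20 → f/18 → f/16 → f/14 → f/13 → f/11 → f/10 → f/9 → f/8 → f/7.1 → f/6.3 — 3 1/3 stops opened up (brighter).
Shutter speed: unchanged.
ISO: 1000 → 800 → 640 → 500 → 400 → 320 — 1 2/3 stops lower (darker).
Net: +3 1/3 −1 2/3 = +1 2/3 stops.

1 2/3 stops brighter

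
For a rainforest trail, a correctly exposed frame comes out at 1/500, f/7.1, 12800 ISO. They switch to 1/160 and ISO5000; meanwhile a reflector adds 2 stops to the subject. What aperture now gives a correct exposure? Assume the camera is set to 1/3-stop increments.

f/16

Scene light: 2 stops brighter.
Shutter speed: 1/500 → 1/400 → 1/320 → 1/250 → 1/200 → 1/160 — 1 2/3 stops slower (brighter).
ISO: 12800 → 10000 → 8000 → 6400 → 5000 — 1 1/3 stops lower (darker).
Net so far: 2 1/3 stops brighter. Aperture: f/7.1 → f/8 → f/9 → f/10 → f/11 → f/13 → f/14 → f/16.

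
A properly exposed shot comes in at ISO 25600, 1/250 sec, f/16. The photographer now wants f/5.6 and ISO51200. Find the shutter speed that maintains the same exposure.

1/4000s

Aperture: f/16 → f/11 → f/8 → f/5.6 — 3 stops wider (brighter).
ISO: 25600 → 51200 — 1 stop higher (brighter).
Net change so far: 4 stops brighter. Offset with the shutter speed: 1/250 → 1/500 → 1/1000 → 1/2000 → 1/4000.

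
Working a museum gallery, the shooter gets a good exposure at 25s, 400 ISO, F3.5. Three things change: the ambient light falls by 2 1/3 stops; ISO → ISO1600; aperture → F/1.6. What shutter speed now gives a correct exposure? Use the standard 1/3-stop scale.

6 s

Scene light: 2 1/3 stops darker.
ISO: 400 → 500 → 640 → 800 → 1000 → 1250 → 1600 — 2 stops raised (brighter).
Aperture: f/3.5 → f/3.2 → f/2.8 → f/2.5 → f/2.2 → f/2 → f/1.8 → f/1.6 — 2 1/3 stops opened up (brighter).
Net so far: 2 stops brighter. Shutter speed: 25 → 20 → 15 → 13 → 10 → 8 → 6.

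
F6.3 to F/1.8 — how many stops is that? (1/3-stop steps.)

3 2/3 stops

f/6.3 → f/5.6 → f/5 → f/4.5 → f/4 → f/3.5 → f/3.2 → f/2.8 → f/2.5 → f/2.2 → f/2 → f/1.8 — count the steps: 11 third-stops = 3 2/3 stops.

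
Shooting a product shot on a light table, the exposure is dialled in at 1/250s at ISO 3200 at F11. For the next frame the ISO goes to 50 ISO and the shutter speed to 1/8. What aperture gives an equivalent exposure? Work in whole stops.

f/8

ISO: 3200 → 1600 → 800 → 400 → 200 → 100 → 50 — 6 stops dropped (darker).
Shutter speed: 1/250 → 1/125 → 1/60 → 1/30 → 1/15 → 1/8 — 5 stops longer (brighter).
Net change so far: 1 stop darker. Offset with the aperture: f/11 → f/8.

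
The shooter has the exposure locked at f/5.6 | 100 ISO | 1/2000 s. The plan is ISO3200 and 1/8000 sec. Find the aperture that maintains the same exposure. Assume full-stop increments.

f/16

ISO: 100 → 200 → 400 → 800 → 1600 → 3200 — 5 stops higher (brighter).
Shutter speed: 1/2000 → 1/4000 → 1/8000 — 2 stops faster (darker).
Net change so far: 3 stops brighter. Offset with the aperture: f/5.6 → f/8 → f/11 → f/16.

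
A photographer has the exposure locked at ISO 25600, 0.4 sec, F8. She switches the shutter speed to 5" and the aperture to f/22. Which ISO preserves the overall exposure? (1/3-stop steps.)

ISO 16000

Shutter speed: 0.4 → 0.5 → 0.6 → 0.8 → 1 → 1.3 → 1.6 → 2 → 2.5 → 3.2 → 4 → 5 — 3 2/3 stops slower (brighter).
Aperture: f/8 → f/9 → f/10 → f/11 → f/13 → f/14 → f/16 → f/18 → f/20 → f/22 — 3 stops stopped down (darker).
Net change so far: 2/3 stop brighter. Offset with the ISO: 25600 → 20000 → 16000.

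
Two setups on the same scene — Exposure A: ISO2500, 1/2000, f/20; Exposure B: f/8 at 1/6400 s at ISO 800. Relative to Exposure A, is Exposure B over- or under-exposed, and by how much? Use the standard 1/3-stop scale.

2/3 stop darker

Aperture: f/20 → f/18 → f/16 → f/14 → f/13 → f/11 → f/10 → f/9 → f/8 — 2 2/3 stops wider (brighter).
Shutter speed: 1/2000 → 1/2500 → 1/3200 → 1/4000 → 1/5000 → 1/6400 — 1 2/3 stops faster (darker).
ISO: 2500 → 2000 → 1600 → 1250 → 1000 → 800 — 1 2/3 stops dropped (darker).
Net: +2 2/3 −1 2/3 −1 2/3 = −2/3 stops.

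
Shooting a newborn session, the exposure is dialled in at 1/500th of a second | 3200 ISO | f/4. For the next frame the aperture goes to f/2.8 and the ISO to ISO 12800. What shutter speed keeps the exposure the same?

Aperture: f/4 → f/2.8 — 1 stop wider (brighter).
ISO: 3200 → 6400 → 12800 — 2 stops higher (brighter).
Net change so far: 3 stops brighter. Offset with the shutter speed: 1/500 → 1/1000 → 1/2000 → 1/4000.

1/4000s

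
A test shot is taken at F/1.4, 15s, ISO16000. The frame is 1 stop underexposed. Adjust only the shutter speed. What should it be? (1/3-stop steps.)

30 s

Underexposed by 1 stop → need 1 stop brighter.
Shutter speed: 15 → 20 → 25 → 30.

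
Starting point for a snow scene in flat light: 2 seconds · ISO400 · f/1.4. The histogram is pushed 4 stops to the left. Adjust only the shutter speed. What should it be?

30 s

Underexposed by 4 stops → need 4 stops brighter.
Shutter speed: 2 → 4 → 8 → 15 → 30.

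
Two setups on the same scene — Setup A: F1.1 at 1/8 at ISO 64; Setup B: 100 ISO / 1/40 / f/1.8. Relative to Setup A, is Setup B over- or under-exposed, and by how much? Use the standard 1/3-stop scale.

3 stops darker

Aperture: f/1.1 → f/1.2 → f/1.4 → f/1.6 → f/1.8 — 1 1/3 stops smaller aperture (darker).
Shutter speed: 1/8 → 1/10 → 1/13 → 1/15 → 1/20 → 1/25 → 1/30 → 1/40 — 2 1/3 stops faster (darker).
ISO: 64 → 80 → 100 — 2/3 stop raised (brighter).
Net: −1 1/3 −2 1/3 +2/3 = −3 stops.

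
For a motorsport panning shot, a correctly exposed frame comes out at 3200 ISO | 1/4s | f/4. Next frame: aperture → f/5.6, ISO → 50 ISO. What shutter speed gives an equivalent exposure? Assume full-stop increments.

Aperture: f/4 → f/5.6 — 1 stop smaller aperture (darker).
ISO: 3200 → 1600 → 800 → 400 → 200 → 100 → 50 — 6 stops dropped (darker).
Net change so far: 7 stops darker. Offset with the shutter speed: 1/4 → 1/2 → 1 → 2 → 4 → 8 → 15 → 30.

30 s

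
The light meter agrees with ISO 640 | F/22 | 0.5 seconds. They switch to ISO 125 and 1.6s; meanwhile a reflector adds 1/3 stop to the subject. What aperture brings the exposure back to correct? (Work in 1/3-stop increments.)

f/20

Scene light: 1/3 stop brighter.
ISO: 640 → 500 → 400 → 320 → 250 → 200 → 160 → 125 — 2 1/3 stops lower (darker).
Shutter speed: 0.5 → 0.6 → 0.8 → 1 → 1.3 → 1.6 — 1 2/3 stops slower (brighter).
Net so far: 1/3 stop darker. Aperture: f/22 → f/20.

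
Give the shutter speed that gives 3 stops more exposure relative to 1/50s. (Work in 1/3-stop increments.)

Shutter speed: 1/50 → 1/40 → 1/30 → 1/25 → 1/20 → 1/15 → 1/13 → 1/10 → 1/8 → 1/6 — 3 stops longer (brighter).

1/6s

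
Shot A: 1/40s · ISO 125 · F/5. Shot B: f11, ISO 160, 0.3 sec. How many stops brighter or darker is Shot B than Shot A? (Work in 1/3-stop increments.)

Aperture: f/5 → f/5.6 → f/6.3 → f/7.1 → f/8 → f/9 → f/10 → f/11 — 2 1/3 stops stopped down (darker).
Shutter speed: 1/40 → 1/30 → 1/25 → 1/20 → 1/15 → 1/13 → 1/10 → 1/8 → 1/6 → 1/5 → 1/4 → 0.3 — 3 2/3 stops slower (brighter).
ISO: 125 → 160 — 1/3 stop higher (brighter).
Net: −2 1/3 +3 2/3 +1/3 = +1 2/3 stops.

1 2/3 stops brighter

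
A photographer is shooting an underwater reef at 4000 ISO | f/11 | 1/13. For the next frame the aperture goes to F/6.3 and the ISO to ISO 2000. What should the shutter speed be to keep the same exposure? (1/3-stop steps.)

1/20s

Aperture: f/11 → f/10 → f/9 → f/8 → f/7.1 → f/6.3 — 1 2/3 stops wider (brighter).
ISO: 4000 → 3200 → 2500 → 2000 — 1 stop lower (darker).
Net change so far: 2/3 stop brighter. Offset with the shutter speed: 1/13 → 1/15 → 1/20.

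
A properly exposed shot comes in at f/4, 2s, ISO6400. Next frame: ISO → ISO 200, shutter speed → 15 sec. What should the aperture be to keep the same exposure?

f/2

ISO: 6400 → 3200 → 1600 → 800 → 400 → 200 — 5 stops lower (darker).
Shutter speed: 2 → 4 → 8 → 15 — 3 stops longer (brighter).
Net change so far: 2 stops darker. Offset with the aperture: f/4 → f/2.8 → f/2.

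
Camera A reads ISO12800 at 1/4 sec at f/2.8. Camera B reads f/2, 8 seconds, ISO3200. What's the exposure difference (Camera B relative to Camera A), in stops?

Aperture: f/2.8 → f/2 — 1 stop larger aperture (brighter).
Shutter speed: 1/4 → 1/2 → 1 → 2 → 4 → 8 — 5 stops slower (brighter).
ISO: 12800 → 6400 → 3200 — 2 stops lower (darker).
Net: +1 +5 −2 = +4 stops.

4 stops brighter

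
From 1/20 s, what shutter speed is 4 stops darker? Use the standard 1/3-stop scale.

1/320s

Shutter speed: 1/20 → 1/25 → 1/30 → 1/40 → 1/50 → 1/60 → 1/80 → 1/100 → 1/125 → 1/160 → 1/200 → 1/250 → 1/320 — 4 stops shorter (darker).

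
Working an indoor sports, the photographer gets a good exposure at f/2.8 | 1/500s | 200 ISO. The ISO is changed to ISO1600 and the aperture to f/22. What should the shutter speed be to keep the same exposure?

ISO: 200 → 400 → 800 → 1600 — 3 stops raised (brighter).
Aperture: f/2.8 → f/4 → f/5.6 → f/8 → f/11 → f/16 → f/22 — 6 stops smaller aperture (darker).
Net change so far: 3 stops darker. Offset with the shutter speed: 1/500 → 1/250 → 1/125 → 1/60.

1/60s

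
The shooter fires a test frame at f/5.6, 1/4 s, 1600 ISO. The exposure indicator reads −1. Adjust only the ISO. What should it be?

Underexposed by 1 stop → need 1 stop brighter.
ISO: 1600 → 3200.

ISO 3200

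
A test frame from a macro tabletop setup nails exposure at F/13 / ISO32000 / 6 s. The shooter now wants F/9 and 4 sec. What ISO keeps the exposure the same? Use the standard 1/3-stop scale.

ISO 25600

Aperture: f/13 → f/11 → f/10 → f/9 — 1 stop larger aperture (brighter).
Shutter speed: 6 → 5 → 4 — 2/3 stop shorter (darker).
Net change so far: 1/3 stop brighter. Offset with the ISO: 32000 → 25600.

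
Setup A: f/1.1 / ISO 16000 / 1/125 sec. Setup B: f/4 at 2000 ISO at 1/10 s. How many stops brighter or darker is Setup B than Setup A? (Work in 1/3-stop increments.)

3 stops darker

Aperture: f/1.1 → f/1.2 → f/1.4 → f/1.6 → f/1.8 → f/2 → f/2.2 → f/2.5 → f/2.8 → f/3.2 → f/3.5 → f/4 — 3 2/3 stops smaller aperture (darker).
Shutter speed: 1/125 → 1/100 → 1/80 → 1/60 → 1/50 → 1/40 → 1/30 → 1/25 → 1/20 → 1/15 → 1/13 → 1/10 — 3 2/3 stops longer (brighter).
ISO: 16000 → 12800 → 10000 → 8000 → 6400 → 5000 → 4000 → 3200 → 2500 → 2000 — 3 stops dropped (darker).
Net: −3 2/3 +3 2/3 −3 = −3 stops.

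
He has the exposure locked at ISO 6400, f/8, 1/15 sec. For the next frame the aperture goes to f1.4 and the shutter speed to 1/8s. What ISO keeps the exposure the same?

Aperture: f/8 → f/5.6 → f/4 → f/2.8 → f/2 → f/1.4 — 5 stops larger aperture (brighter).
Shutter speed: 1/15 → 1/8 — 1 stop slower (brighter).
Net change so far: 6 stops brighter. Offset with the ISO: 6400 → 3200 → 1600 → 800 → 400 → 200 → 100.

ISO 100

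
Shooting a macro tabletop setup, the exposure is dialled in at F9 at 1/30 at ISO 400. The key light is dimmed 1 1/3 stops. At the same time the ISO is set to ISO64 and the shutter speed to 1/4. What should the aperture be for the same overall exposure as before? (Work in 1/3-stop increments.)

f/6.3

Scene light: 1 1/3 stops darker.
ISO: 400 → 320 → 250 → 200 → 160 → 125 → 100 → 80 → 64 — 2 2/3 stops lower (darker).
Shutter speed: 1/30 → 1/25 → 1/20 → 1/15 → 1/13 → 1/10 → 1/8 → 1/6 → 1/5 → 1/4 — 3 stops longer (brighter).
Net so far: 1 stop darker. Aperture: f/9 → f/8 → f/7.1 → f/6.3.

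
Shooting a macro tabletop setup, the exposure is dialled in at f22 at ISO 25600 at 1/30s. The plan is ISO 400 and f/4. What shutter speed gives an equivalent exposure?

1/15s

ISO: 25600 → 12800 → 6400 → 3200 → 1600 → 800 → 400 — 6 stops lower (darker).
Aperture: f/22 → f/16 → f/11 → f/8 → f/5.6 → f/4 — 5 stops larger aperture (brighter).
Net change so far: 1 stop darker. Offset with the shutter speed: 1/30 → 1/15.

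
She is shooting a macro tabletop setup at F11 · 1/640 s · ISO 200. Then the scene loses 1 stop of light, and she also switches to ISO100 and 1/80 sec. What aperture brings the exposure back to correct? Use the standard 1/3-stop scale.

f/16

Scene light: 1 stop darker.
ISO: 200 → 160 → 125 → 100 — 1 stop dropped (darker).
Shutter speed: 1/640 → 1/500 → 1/400 → 1/320 → 1/250 → 1/200 → 1/160 → 1/125 → 1/100 → 1/80 — 3 stops slower (brighter).
Net so far: 1 stop brighter. Aperture: f/11 → f/13 → f/14 → f/16.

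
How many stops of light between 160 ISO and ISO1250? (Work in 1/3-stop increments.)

3 stops

160 → 200 → 250 → 320 → 400 → 500 → 640 → 800 → 1000 → 1250 — count the steps: 9 third-stops = 3 stops.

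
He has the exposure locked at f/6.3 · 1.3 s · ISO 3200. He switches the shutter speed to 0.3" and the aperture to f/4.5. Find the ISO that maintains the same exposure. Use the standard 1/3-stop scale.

Shutter speed: 1.3 → 1 → 0.8 → 0.6 → 0.5 → 0.4 → 0.3 — 2 stops faster (darker).
Aperture: f/6.3 → f/5.6 → f/5 → f/4.5 — 1 stop wider (brighter).
Net change so far: 1 stop darker. Offset with the ISO: 3200 → 4000 → 5000 → 6400.

ISO 6400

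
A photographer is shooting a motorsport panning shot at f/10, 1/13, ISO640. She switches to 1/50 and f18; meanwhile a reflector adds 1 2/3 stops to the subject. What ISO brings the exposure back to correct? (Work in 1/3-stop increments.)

ISO 2500

Scene light: 1 2/3 stops brighter.
Shutter speed: 1/13 → 1/15 → 1/20 → 1/25 → 1/30 → 1/40 → 1/50 — 2 stops faster (darker).
Aperture: f/10 → f/11 → f/13 → f/14 → f/16 → f/18 — 1 2/3 stops narrower (darker).
Net so far: 2 stops darker. ISO: 640 → 800 → 1000 → 1250 → 1600 → 2000 → 2500.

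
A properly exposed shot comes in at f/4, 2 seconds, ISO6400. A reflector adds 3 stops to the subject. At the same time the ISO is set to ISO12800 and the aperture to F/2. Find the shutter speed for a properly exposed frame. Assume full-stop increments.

Scene light: 3 stops brighter.
ISO: 6400 → 12800 — 1 stop higher (brighter).
Aperture: f/4 → f/2.8 → f/2 — 2 stops larger aperture (brighter).
Net so far: 6 stops brighter. Shutter speed: 2 → 1 → 1/2 → 1/4 → 1/8 → 1/15 → 1/30.

1/30s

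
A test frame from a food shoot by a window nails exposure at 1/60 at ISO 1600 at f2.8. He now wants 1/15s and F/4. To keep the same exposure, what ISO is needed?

Shutter speed: 1/60 → 1/30 → 1/15 — 2 stops slower (brighter).
Aperture: f/2.8 → f/4 — 1 stop smaller aperture (darker).
Net change so far: 1 stop brighter. Offset with the ISO: 1600 → 800.

ISO 800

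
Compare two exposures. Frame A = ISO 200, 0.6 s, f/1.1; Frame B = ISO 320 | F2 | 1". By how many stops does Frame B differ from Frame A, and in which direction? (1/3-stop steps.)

1/3 stop darker

Aperture: f/1.1 → f/1.2 → f/1.4 → f/1.6 → f/1.8 → f/2 — 1 2/3 stops narrower (darker).
Shutter speed: 0.6 → 0.8 → 1 — 2/3 stop longer (brighter).
ISO: 200 → 250 → 320 — 2/3 stop raised (brighter).
Net: −1 2/3 +2/3 +2/3 = −1/3 stops.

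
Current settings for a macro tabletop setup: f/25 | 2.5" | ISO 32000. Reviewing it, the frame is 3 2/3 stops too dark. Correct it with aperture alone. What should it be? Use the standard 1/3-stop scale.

Underexposed by 3 2/3 stops → need 3 2/3 stops brighter.
Aperture: f/25 → f/22 → f/20 → f/18 → f/16 → f/14 → f/13 → f/11 → f/10 → f/9 → f/8 → f/7.1.

f/7.1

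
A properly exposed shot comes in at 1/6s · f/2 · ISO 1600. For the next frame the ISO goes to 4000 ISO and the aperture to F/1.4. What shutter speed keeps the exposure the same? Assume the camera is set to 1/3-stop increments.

ISO: 1600 → 2000 → 2500 → 3200 → 4000 — 1 1/3 stops raised (brighter).
Aperture: f/2 → f/1.8 → f/1.6 → f/1.4 — 1 stop larger aperture (brighter).
Net change so far: 2 1/3 stops brighter. Offset with the shutter speed: 1/6 → 1/8 → 1/10 → 1/13 → 1/15 → 1/20 → 1/25 → 1/30.

1/30s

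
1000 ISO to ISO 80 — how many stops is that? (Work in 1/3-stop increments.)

1000 → 800 → 640 → 500 → 400 → 320 → 250 → 200 → 160 → 125 → 100 → 80 — count the steps: 11 third-stops = 3 2/3 stops.

3 2/3 stops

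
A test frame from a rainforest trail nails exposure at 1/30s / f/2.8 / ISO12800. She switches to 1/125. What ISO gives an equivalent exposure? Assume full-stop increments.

ISO 51200

Shutter speed: 1/30 → 1/60 → 1/125 — 2 stops shorter (darker).
Need 2 stops brighter from the ISO: 12800 → 25600 → 51200.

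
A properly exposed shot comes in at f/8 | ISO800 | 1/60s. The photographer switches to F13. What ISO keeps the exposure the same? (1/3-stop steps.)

ISO 2000

Aperture: f/8 → f/9 → f/10 → f/11 → f/13 — 1 1/3 stops smaller aperture (darker).
Need 1 1/3 stops brighter from the ISO: 800 → 1000 → 1250 → 1600 → 2000.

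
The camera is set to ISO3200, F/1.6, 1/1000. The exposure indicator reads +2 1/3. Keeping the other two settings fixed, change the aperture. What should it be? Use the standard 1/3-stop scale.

Overexposed by 2 1/3 stops → need 2 1/3 stops darker.
Aperture: f/1.6 → f/1.8 → f/2 → f/2.2 → f/2.5 → f/2.8 → f/3.2 → f/3.5.

f/3.5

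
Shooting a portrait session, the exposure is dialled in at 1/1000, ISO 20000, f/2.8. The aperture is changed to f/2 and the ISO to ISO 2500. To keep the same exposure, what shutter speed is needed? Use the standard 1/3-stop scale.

1/250s

Aperture: f/2.8 → f/2.5 → f/2.2 → f/2 — 1 stop wider (brighter).
ISO: 20000 → 16000 → 12800 → 10000 → 8000 → 6400 → 5000 → 4000 → 3200 → 2500 — 3 stops lower (darker).
Net change so far: 2 stops darker. Offset with the shutter speed: 1/1000 → 1/800 → 1/640 → 1/500 → 1/400 → 1/320 → 1/250.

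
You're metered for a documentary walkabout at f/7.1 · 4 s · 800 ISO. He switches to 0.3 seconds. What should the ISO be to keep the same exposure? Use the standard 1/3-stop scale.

Shutter speed: 4 → 3.2 → 2.5 → 2 → 1.6 → 1.3 → 1 → 0.8 → 0.6 → 0.5 → 0.4 → 0.3 — 3 2/3 stops faster (darker).
Need 3 2/3 stops brighter from the ISO: 800 → 1000 → 1250 → 1600 → 2000 → 2500 → 3200 → 4000 → 5000 → 6400 → 8000 → 10000.

ISO 10000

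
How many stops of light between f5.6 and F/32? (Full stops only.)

5 stops

f/5.6 → f/8 → f/11 → f/16 → f/22 → f/32 — count the steps: 5 stops.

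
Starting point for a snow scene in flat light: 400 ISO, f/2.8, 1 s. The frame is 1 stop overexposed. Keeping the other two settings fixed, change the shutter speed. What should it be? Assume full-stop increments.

1/2s

Overexposed by 1 stop → need 1 stop darker.
Shutter speed: 1 → 1/2.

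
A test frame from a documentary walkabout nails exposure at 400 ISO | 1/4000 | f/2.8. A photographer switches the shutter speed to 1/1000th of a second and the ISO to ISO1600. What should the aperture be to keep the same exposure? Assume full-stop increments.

Shutter speed: 1/4000 → 1/2000 → 1/1000 — 2 stops longer (brighter).
ISO: 400 → 800 → 1600 — 2 stops raised (brighter).
Net change so far: 4 stops brighter. Offset with the aperture: f/2.8 → f/4 → f/5.6 → f/8 → f/11.

f/11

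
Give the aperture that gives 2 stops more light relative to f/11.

Aperture: f/11 → f/8 → f/5.6 — 2 stops larger aperture (brighter).

f/5.6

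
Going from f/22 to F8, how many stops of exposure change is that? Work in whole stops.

f/22 → f/16 → f/11 → f/8 — count the steps: 3 stops.

3 stops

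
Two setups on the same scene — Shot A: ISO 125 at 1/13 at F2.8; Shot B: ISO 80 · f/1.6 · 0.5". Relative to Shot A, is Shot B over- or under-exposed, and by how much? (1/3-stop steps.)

Aperture: f/2.8 → f/2.5 → f/2.2 → f/2 → f/1.8 → f/1.6 — 1 2/3 stops opened up (brighter).
Shutter speed: 1/13 → 1/10 → 1/8 → 1/6 → 1/5 → 1/4 → 0.3 → 0.4 → 0.5 — 2 2/3 stops slower (brighter).
ISO: 125 → 100 → 80 — 2/3 stop dropped (darker).
Net: +1 2/3 +2 2/3 −2/3 = +3 2/3 stops.

3 2/3 stops brighter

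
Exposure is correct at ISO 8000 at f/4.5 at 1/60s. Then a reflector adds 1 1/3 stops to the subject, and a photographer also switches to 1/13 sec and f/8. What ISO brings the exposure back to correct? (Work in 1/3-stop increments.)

Scene light: 1 1/3 stops brighter.
Shutter speed: 1/60 → 1/50 → 1/40 → 1/30 → 1/25 → 1/20 → 1/15 → 1/13 — 2 1/3 stops longer (brighter).
Aperture: f/4.5 → f/5 → f/5.6 → f/6.3 → f/7.1 → f/8 — 1 2/3 stops narrower (darker).
Net so far: 2 stops brighter. ISO: 8000 → 6400 → 5000 → 4000 → 3200 → 2500 → 2000.

ISO 2000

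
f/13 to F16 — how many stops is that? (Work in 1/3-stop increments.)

f/13 → f/14 → f/16 — count the steps: 2 third-stops = 2/3 stop.

2/3 stop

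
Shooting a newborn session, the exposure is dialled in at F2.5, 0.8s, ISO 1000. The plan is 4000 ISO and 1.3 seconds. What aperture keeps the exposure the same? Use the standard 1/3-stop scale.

f/6.3

ISO: 1000 → 1250 → 1600 → 2000 → 2500 → 3200 → 4000 — 2 stops raised (brighter).
Shutter speed: 0.8 → 1 → 1.3 — 2/3 stop longer (brighter).
Net change so far: 2 2/3 stops brighter. Offset with the aperture: f/2.5 → f/2.8 → f/3.2 → f/3.5 → f/4 → f/4.5 → f/5 → f/5.6 → f/6.3.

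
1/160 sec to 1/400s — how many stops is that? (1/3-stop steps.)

1/160 → 1/200 → 1/250 → 1/320 → 1/400 — count the steps: 4 third-stops = 1 1/3 stops.

1 1/3 stops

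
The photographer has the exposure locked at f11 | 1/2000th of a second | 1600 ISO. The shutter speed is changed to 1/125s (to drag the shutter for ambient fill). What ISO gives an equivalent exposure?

Shutter speed: 1/2000 → 1/1000 → 1/500 → 1/250 → 1/125 — 4 stops slower (brighter).
Need 4 stops darker from the ISO: 1600 → 800 → 400 → 200 → 100.

ISO 100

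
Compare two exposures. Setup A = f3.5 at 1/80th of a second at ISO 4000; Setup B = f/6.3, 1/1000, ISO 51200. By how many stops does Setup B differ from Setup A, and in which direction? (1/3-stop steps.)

1 2/3 stops darker

Aperture: f/3.5 → f/4 → f/4.5 → f/5 → f/5.6 → f/6.3 — 1 2/3 stops smaller aperture (darker).
Shutter speed: 1/80 → 1/100 → 1/125 → 1/160 → 1/200 → 1/250 → 1/320 → 1/400 → 1/500 → 1/640 → 1/800 → 1/1000 — 3 2/3 stops faster (darker).
ISO: 4000 → 5000 → 6400 → 8000 → 10000 → 12800 → 16000 → 20000 → 25600 → 32000 → 40000 → 51200 — 3 2/3 stops higher (brighter).
Net: −1 2/3 −3 2/3 +3 2/3 = −1 2/3 stops.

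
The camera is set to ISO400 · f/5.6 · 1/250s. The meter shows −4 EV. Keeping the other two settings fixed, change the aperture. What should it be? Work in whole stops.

Underexposed by 4 stops → need 4 stops brighter.
Aperture: f/5.6 → f/4 → f/2.8 → f/2 → f/1.4.

f/1.4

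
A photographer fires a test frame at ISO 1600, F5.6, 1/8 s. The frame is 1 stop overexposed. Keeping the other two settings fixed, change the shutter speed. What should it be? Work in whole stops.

1/15s

Overexposed by 1 stop → need 1 stop darker.
Shutter speed: 1/8 → 1/15.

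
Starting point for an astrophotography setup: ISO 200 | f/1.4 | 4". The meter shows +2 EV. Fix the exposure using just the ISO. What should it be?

Overexposed by 2 stops → need 2 stops darker.
ISO: 200 → 100 → 50.

ISO 50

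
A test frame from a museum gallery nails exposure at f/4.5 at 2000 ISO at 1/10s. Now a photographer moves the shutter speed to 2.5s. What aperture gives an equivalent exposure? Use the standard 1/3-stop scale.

f/22

Shutter speed: 1/10 → 1/8 → 1/6 → 1/5 → 1/4 → 0.3 → 0.4 → 0.5 → 0.6 → 0.8 → 1 → 1.3 → 1.6 → 2 → 2.5 — 4 2/3 stops slower (brighter).
Need 4 2/3 stops darker from the aperture: f/4.5 → f/5 → f/5.6 → f/6.3 → f/7.1 → f/8 → f/9 → f/10 → f/11 → f/13 → f/14 → f/16 → f/18 → f/20 → f/22.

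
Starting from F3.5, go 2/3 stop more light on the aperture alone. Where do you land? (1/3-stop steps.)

Aperture: f/3.5 → f/3.2 → f/2.8 — 2/3 stop larger aperture (brighter).

f/2.8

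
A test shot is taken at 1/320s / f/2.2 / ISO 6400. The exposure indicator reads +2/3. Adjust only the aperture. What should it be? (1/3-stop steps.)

f/2.8

Overexposed by 2/3 stop → need 2/3 stop darker.
Aperture: f/2.2 → f/2.5 → f/2.8.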